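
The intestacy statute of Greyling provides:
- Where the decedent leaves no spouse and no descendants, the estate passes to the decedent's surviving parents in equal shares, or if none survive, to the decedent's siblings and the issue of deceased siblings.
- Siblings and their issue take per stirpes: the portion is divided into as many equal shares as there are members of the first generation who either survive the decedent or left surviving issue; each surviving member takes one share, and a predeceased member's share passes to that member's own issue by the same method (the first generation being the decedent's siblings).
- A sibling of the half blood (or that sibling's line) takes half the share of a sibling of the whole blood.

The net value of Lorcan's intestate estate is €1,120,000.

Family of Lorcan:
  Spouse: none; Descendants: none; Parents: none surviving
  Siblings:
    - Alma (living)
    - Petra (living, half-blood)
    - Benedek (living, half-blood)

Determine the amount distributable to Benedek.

The entire €1,120,000 passes to the siblings and their issue.
Counting each half-blood sibling's line as half a unit, there are 2 units in €1,120,000, so one unit is €560,000. Whole-blood lines (Alma) take €560,000 each; half-blood lines (Petra and Benedek) take €280,000 each.

Benedek receives €280,000.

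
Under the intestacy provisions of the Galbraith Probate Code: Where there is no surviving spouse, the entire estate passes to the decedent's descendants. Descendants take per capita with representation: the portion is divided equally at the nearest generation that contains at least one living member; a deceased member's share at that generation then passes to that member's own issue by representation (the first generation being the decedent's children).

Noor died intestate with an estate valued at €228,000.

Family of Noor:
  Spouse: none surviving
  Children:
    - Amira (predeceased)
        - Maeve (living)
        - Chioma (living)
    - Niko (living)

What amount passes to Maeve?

The entire €228,000 passes to the descendants.
That amount (€228,000) is divided into 2 shares of €114,000: Niko takes €114,000; Amira's €114,000 share passes to Amira's issue.
Amira's share (€114,000) is divided into 2 shares of €57,000: Maeve and Chioma each take €57,000.

Maeve receives €57,000.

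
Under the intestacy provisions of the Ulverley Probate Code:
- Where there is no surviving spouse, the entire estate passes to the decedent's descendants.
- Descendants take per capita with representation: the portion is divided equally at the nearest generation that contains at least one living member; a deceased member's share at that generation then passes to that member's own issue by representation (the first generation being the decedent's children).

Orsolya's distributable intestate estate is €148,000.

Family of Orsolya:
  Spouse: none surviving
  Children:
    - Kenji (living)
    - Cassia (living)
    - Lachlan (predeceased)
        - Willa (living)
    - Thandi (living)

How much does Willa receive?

Willa receives €37,000.

The entire €148,000 passes to the descendants.
That amount (€148,000) is divided into 4 shares of €37,000: Kenji, Cassia, and Thandi each take €37,000; Lachlan's €37,000 share passes to Lachlan's issue.
Lachlan's share (€37,000) passes entirely to Willa.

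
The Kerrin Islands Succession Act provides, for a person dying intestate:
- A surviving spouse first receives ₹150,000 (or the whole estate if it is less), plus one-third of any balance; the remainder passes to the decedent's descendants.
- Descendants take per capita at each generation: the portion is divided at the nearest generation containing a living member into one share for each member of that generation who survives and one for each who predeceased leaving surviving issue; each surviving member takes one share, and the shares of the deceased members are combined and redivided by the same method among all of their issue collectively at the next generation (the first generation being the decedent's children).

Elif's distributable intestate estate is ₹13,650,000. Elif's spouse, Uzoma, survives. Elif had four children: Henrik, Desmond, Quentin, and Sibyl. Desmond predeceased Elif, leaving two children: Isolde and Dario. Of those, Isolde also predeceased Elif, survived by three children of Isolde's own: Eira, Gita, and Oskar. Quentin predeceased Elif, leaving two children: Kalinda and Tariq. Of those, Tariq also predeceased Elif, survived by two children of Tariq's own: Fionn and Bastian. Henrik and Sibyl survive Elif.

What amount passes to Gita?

Uzoma first takes ₹150,000, leaving a balance of ₹13,500,000. Uzoma then takes one-third of the balance (₹4,500,000), for a total of ₹4,650,000. The remaining ₹9,000,000 passes to the descendants.
The descendants' portion (₹9,000,000) is divided at the children's generation into 4 shares of ₹2,250,000. Henrik and Sibyl each take ₹2,250,000. The 2 shares of the deceased (Desmond and Quentin) are combined into a pool of ₹4,500,000.
That pool (₹4,500,000) is divided at the grandchildren's generation into 4 shares of ₹1,125,000. Dario and Kalinda each take ₹1,125,000. The 2 shares of the deceased (Isolde and Tariq) are combined into a pool of ₹2,250,000.
That pool (₹2,250,000) is divided at the great-grandchildren's generation equally among Eira, Gita, Oskar, Fionn, and Bastian: ₹450,000 each.

Gita receives ₹450,000.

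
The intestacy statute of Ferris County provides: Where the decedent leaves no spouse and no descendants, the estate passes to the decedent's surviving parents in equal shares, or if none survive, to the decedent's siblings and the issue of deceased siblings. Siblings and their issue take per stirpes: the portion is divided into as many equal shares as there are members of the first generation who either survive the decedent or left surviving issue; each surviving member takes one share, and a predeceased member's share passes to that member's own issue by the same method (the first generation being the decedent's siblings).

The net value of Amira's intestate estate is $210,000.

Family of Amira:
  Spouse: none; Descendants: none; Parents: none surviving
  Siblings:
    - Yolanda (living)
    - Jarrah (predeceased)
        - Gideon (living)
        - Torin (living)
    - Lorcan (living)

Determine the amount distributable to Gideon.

The entire $210,000 passes to the siblings and their issue.
That amount ($210,000) is divided into 3 shares of $70,000: Yolanda and Lorcan each take $70,000; Jarrah's $70,000 share passes to Jarrah's issue.
Jarrah's share ($70,000) is divided into 2 shares of $35,000: Gideon and Torin each take $35,000.

Gideon receives $35,000.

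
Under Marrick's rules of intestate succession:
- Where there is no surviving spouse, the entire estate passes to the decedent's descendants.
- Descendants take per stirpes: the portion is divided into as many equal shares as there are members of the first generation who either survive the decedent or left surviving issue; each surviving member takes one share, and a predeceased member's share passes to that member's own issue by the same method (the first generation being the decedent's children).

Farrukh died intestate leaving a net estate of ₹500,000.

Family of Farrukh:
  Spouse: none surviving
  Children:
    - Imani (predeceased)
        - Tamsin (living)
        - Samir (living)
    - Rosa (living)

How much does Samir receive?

Samir receives ₹125,000.

The entire ₹500,000 passes to the descendants.
That amount (₹500,000) is divided into 2 shares of ₹250,000: Rosa takes ₹250,000; Imani's ₹250,000 share passes to Imani's issue.
Imani's share (₹250,000) is divided into 2 shares of ₹125,000: Tamsin and Samir each take ₹125,000.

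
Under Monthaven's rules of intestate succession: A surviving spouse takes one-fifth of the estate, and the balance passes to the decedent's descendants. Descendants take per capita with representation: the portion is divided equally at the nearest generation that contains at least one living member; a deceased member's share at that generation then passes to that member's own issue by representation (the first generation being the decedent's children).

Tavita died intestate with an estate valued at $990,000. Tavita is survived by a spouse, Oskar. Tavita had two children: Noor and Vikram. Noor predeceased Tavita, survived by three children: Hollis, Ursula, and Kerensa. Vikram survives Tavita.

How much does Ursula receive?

Oskar takes one-fifth of $990,000 = $198,000. The remaining $792,000 passes to the descendants.
The descendants' portion ($792,000) is divided into 2 shares of $396,000: Vikram takes $396,000; Noor's $396,000 share passes to Noor's issue.
Noor's share ($396,000) is divided into 3 shares of $132,000: Hollis, Ursula, and Kerensa each take $132,000.

Ursula receives $132,000.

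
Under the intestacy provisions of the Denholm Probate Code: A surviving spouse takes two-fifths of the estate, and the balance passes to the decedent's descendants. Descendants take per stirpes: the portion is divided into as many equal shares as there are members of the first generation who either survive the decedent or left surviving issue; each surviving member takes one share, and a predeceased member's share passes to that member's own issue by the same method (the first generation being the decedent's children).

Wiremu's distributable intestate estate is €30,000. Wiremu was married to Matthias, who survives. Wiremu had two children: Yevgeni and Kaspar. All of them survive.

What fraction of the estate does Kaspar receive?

Matthias takes two-fifths of €30,000 = €12,000. The remaining €18,000 passes to the descendants.
The descendants' portion (€18,000) is divided into 2 shares of €9,000: Yevgeni and Kaspar each take €9,000.

Kaspar receives 3/10 of the estate.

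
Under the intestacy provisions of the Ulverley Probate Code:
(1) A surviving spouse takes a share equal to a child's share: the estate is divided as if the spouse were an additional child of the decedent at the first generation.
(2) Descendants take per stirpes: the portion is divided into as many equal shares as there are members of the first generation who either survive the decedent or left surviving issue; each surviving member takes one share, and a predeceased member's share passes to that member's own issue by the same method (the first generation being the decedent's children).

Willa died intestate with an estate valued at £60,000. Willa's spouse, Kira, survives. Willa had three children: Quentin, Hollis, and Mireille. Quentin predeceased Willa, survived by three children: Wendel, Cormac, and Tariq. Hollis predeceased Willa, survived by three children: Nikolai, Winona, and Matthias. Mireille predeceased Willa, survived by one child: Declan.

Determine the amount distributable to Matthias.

Matthias receives £5,000.

The spouse counts as an additional share at the children's level, so there are 4 primary shares of £15,000. Kira takes one such share (£15,000).
The children's combined portion (£45,000) is divided into 3 shares of £15,000: Quentin's £15,000 share passes to Quentin's issue; Hollis's £15,000 share passes to Hollis's issue; Mireille's £15,000 share passes to Mireille's issue.
Quentin's share (£15,000) is divided into 3 shares of £5,000: Wendel, Cormac, and Tariq each take £5,000.
Hollis's share (£15,000) is divided into 3 shares of £5,000: Nikolai, Winona, and Matthias each take £5,000.
Mireille's share (£15,000) passes entirely to Declan.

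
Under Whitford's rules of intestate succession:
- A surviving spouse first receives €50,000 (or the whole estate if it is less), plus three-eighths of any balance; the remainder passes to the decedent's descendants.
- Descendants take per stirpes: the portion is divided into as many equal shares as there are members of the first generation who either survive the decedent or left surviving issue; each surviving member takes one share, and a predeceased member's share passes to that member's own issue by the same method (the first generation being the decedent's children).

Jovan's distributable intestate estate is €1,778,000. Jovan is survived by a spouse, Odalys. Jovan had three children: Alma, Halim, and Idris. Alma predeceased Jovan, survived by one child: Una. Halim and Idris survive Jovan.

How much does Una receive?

Odalys first takes €50,000, leaving a balance of €1,728,000. Odalys then takes three-eighths of the balance (€648,000), for a total of €698,000. The remaining €1,080,000 passes to the descendants.
The descendants' portion (€1,080,000) is divided into 3 shares of €360,000: Halim and Idris each take €360,000; Alma's €360,000 share passes to Alma's issue.
Alma's share (€360,000) passes entirely to Una.

Una receives €360,000.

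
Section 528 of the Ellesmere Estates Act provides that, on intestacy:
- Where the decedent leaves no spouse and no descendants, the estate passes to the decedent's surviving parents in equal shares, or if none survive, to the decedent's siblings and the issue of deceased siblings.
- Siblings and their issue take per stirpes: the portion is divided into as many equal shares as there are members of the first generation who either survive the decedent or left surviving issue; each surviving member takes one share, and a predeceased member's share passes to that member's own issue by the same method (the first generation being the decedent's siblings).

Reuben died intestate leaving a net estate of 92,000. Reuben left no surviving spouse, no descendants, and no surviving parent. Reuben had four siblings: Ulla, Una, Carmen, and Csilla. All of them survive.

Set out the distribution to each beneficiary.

Ulla: 23,000; Una: 23,000; Carmen: 23,000; Csilla: 23,000

The entire 92,000 passes to the siblings and their issue.
That amount (92,000) is divided into 4 shares of 23,000: Ulla, Una, Carmen, and Csilla each take 23,000.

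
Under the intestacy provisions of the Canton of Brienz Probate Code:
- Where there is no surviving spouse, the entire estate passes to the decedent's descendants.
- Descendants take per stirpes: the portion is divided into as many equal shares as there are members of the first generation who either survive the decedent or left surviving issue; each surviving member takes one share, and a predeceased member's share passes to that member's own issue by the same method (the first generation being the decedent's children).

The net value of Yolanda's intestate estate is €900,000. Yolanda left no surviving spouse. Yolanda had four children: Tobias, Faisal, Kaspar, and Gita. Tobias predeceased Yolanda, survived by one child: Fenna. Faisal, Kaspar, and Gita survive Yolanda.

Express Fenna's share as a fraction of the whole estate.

The entire €900,000 passes to the descendants.
That amount (€900,000) is divided into 4 shares of €225,000: Faisal, Kaspar, and Gita each take €225,000; Tobias's €225,000 share passes to Tobias's issue.
Tobias's share (€225,000) passes entirely to Fenna.

Fenna receives 1/4 of the estate.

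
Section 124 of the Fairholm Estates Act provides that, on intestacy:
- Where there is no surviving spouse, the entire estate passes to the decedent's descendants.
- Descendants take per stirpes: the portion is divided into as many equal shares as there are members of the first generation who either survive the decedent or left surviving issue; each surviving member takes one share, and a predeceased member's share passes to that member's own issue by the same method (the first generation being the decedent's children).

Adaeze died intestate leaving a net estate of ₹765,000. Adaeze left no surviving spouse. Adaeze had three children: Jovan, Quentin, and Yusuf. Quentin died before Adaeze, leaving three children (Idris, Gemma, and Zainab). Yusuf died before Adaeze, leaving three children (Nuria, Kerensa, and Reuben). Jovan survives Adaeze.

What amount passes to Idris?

Idris receives ₹85,000.

The entire ₹765,000 passes to the descendants.
That amount (₹765,000) is divided into 3 shares of ₹255,000: Jovan takes ₹255,000; Quentin's ₹255,000 share passes to Quentin's issue; Yusuf's ₹255,000 share passes to Yusuf's issue.
Quentin's share (₹255,000) is divided into 3 shares of ₹85,000: Idris, Gemma, and Zainab each take ₹85,000.
Yusuf's share (₹255,000) is divided into 3 shares of ₹85,000: Nuria, Kerensa, and Reuben each take ₹85,000.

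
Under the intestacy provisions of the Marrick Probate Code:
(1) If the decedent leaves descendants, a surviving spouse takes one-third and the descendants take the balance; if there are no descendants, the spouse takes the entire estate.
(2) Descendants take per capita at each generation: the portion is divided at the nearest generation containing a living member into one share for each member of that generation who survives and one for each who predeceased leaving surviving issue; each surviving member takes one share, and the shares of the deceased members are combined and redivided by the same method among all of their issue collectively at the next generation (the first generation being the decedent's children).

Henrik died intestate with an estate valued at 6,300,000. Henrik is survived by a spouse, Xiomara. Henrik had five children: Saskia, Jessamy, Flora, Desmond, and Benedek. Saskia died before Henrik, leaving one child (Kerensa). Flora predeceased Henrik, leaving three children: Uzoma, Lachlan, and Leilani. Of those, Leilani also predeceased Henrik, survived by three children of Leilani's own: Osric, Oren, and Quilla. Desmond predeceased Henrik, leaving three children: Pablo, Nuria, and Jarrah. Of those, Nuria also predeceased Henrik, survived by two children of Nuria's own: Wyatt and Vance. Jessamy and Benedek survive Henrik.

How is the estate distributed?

Xiomara takes one-third of 6,300,000 = 2,100,000. The remaining 4,200,000 passes to the descendants.
The descendants' portion (4,200,000) is divided at the children's generation into 5 shares of 840,000. Jessamy and Benedek each take 840,000. The 3 shares of the deceased (Saskia, Flora, and Desmond) are combined into a pool of 2,520,000.
That pool (2,520,000) is divided at the grandchildren's generation into 7 shares of 360,000. Kerensa, Uzoma, Lachlan, Pablo, and Jarrah each take 360,000. The 2 shares of the deceased (Leilani and Nuria) are combined into a pool of 720,000.
That pool (720,000) is divided at the great-grandchildren's generation equally among Osric, Oren, Quilla, Wyatt, and Vance: 144,000 each.

Xiomara: 2,100,000; Kerensa: 360,000; Jessamy: 840,000; Uzoma: 360,000; Lachlan: 360,000; Osric: 144,000; Oren: 144,000; Quilla: 144,000; Pablo: 360,000; Wyatt: 144,000; Vance: 144,000; Jarrah: 360,000; Benedek: 840,000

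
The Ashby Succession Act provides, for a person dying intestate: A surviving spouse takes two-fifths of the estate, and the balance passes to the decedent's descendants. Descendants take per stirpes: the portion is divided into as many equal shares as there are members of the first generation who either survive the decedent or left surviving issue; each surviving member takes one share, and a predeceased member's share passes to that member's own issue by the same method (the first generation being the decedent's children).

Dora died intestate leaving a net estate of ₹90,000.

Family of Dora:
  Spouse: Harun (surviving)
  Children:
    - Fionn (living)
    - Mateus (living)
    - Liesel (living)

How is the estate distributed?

Harun takes two-fifths of ₹90,000 = ₹36,000. The remaining ₹54,000 passes to the descendants.
The descendants' portion (₹54,000) is divided into 3 shares of ₹18,000: Fionn, Mateus, and Liesel each take ₹18,000.

Harun: ₹36,000; Fionn: ₹18,000; Mateus: ₹18,000; Liesel: ₹18,000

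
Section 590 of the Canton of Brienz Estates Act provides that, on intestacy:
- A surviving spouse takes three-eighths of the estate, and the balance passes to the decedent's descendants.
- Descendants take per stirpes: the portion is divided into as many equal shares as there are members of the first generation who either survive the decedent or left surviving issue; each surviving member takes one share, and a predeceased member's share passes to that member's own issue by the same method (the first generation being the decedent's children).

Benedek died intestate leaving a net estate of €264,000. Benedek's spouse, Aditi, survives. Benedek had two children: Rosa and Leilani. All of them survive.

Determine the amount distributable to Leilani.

Aditi takes three-eighths of €264,000 = €99,000. The remaining €165,000 passes to the descendants.
The descendants' portion (€165,000) is divided into 2 shares of €82,500: Rosa and Leilani each take €82,500.

Leilani receives €82,500.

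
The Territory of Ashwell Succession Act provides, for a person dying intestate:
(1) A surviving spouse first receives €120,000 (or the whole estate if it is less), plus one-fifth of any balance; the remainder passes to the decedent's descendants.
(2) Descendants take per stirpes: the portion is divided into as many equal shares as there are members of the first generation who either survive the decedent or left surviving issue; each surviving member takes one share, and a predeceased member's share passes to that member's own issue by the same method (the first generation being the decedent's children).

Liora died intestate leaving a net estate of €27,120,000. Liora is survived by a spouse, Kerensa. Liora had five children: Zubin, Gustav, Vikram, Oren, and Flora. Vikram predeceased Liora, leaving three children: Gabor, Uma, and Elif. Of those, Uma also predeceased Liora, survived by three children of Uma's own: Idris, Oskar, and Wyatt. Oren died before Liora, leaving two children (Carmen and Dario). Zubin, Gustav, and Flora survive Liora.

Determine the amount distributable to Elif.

Kerensa first takes €120,000, leaving a balance of €27,000,000. Kerensa then takes one-fifth of the balance (€5,400,000), for a total of €5,520,000. The remaining €21,600,000 passes to the descendants.
The descendants' portion (€21,600,000) is divided into 5 shares of €4,320,000: Zubin, Gustav, and Flora each take €4,320,000; Vikram's €4,320,000 share passes to Vikram's issue; Oren's €4,320,000 share passes to Oren's issue.
Vikram's share (€4,320,000) is divided into 3 shares of €1,440,000: Gabor and Elif each take €1,440,000; Uma's €1,440,000 share passes to Uma's issue.
Uma's share (€1,440,000) is divided into 3 shares of €480,000: Idris, Oskar, and Wyatt each take €480,000.
Oren's share (€4,320,000) is divided into 2 shares of €2,160,000: Carmen and Dario each take €2,160,000.

Elif receives €1,440,000.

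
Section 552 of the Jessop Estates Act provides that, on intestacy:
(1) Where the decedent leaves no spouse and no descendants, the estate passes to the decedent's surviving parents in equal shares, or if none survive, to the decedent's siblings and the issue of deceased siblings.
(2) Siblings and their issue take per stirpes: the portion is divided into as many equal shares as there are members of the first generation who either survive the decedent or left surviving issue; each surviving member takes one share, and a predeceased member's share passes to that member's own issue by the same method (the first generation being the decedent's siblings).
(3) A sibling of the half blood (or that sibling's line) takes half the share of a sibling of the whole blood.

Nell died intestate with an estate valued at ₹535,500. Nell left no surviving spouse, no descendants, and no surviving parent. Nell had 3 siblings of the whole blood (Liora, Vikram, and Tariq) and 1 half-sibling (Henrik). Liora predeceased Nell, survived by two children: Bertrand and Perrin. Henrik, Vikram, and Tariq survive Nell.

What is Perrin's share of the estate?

Perrin receives ₹76,500.

The entire ₹535,500 passes to the siblings and their issue.
Counting each half-blood sibling's line as half a unit, there are 7/2 units in ₹535,500, so one unit is ₹153,000. Whole-blood lines (Liora, Vikram, and Tariq) take ₹153,000 each; half-blood lines (Henrik) take ₹76,500 each.
Liora's share (₹153,000) is divided into 2 shares of ₹76,500: Bertrand and Perrin each take ₹76,500.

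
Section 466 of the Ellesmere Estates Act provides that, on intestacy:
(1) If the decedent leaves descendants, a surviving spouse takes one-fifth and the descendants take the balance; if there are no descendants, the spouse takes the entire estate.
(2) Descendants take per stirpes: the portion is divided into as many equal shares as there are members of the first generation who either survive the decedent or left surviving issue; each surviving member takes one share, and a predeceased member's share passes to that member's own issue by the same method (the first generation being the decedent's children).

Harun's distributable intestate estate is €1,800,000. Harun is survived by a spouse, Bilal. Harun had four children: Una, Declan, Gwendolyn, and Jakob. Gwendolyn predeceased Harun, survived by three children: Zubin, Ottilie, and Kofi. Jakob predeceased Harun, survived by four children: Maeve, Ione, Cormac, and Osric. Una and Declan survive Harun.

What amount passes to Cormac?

Bilal takes one-fifth of €1,800,000 = €360,000. The remaining €1,440,000 passes to the descendants.
The descendants' portion (€1,440,000) is divided into 4 shares of €360,000: Una and Declan each take €360,000; Gwendolyn's €360,000 share passes to Gwendolyn's issue; Jakob's €360,000 share passes to Jakob's issue.
Gwendolyn's share (€360,000) is divided into 3 shares of €120,000: Zubin, Ottilie, and Kofi each take €120,000.
Jakob's share (€360,000) is divided into 4 shares of €90,000: Maeve, Ione, Cormac, and Osric each take €90,000.

Cormac receives €90,000.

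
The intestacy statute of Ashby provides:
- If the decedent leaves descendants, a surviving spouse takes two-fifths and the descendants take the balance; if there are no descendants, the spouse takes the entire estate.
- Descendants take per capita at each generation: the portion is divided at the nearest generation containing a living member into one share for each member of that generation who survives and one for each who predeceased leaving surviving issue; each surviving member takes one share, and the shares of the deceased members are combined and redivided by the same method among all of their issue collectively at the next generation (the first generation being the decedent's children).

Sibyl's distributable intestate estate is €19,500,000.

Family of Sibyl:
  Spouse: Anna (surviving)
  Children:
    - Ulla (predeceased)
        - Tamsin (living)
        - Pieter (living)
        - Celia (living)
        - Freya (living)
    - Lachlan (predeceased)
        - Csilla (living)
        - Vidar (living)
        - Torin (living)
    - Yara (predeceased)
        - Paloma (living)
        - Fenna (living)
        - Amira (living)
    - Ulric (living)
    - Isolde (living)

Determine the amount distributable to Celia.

Celia receives €702,000.

Anna takes two-fifths of €19,500,000 = €7,800,000. The remaining €11,700,000 passes to the descendants.
The descendants' portion (€11,700,000) is divided at the children's generation into 5 shares of €2,340,000. Ulric and Isolde each take €2,340,000. The 3 shares of the deceased (Ulla, Lachlan, and Yara) are combined into a pool of €7,020,000.
That pool (€7,020,000) is divided at the grandchildren's generation equally among Tamsin, Pieter, Celia, Freya, Csilla, Vidar, Torin, Paloma, Fenna, and Amira: €702,000 each.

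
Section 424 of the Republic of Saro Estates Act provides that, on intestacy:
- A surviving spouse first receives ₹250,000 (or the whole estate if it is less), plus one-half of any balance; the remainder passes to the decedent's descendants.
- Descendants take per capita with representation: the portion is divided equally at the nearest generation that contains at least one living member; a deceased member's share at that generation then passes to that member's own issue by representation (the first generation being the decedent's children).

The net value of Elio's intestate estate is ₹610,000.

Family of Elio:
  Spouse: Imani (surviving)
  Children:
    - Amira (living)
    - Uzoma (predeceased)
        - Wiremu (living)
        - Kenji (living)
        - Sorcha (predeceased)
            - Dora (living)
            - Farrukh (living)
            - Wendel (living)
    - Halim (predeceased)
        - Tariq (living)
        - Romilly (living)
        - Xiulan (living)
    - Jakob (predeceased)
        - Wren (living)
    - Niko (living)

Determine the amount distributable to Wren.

Wren receives ₹36,000.

Imani first takes ₹250,000, leaving a balance of ₹360,000. Imani then takes one-half of the balance (₹180,000), for a total of ₹430,000. The remaining ₹180,000 passes to the descendants.
The descendants' portion (₹180,000) is divided into 5 shares of ₹36,000: Amira and Niko each take ₹36,000; Uzoma's ₹36,000 share passes to Uzoma's issue; Halim's ₹36,000 share passes to Halim's issue; Jakob's ₹36,000 share passes to Jakob's issue.
Uzoma's share (₹36,000) is divided into 3 shares of ₹12,000: Wiremu and Kenji each take ₹12,000; Sorcha's ₹12,000 share passes to Sorcha's issue.
Sorcha's share (₹12,000) is divided into 3 shares of ₹4,000: Dora, Farrukh, and Wendel each take ₹4,000.
Halim's share (₹36,000) is divided into 3 shares of ₹12,000: Tariq, Romilly, and Xiulan each take ₹12,000.
Jakob's share (₹36,000) passes entirely to Wren.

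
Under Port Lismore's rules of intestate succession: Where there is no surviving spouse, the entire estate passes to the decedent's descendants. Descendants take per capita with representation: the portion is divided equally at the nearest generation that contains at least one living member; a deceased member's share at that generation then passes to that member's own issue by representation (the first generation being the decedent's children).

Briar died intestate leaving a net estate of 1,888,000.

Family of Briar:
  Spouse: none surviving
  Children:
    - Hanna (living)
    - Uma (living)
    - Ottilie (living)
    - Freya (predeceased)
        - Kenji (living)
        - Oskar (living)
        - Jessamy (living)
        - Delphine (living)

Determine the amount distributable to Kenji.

Kenji receives 118,000.

The entire 1,888,000 passes to the descendants.
That amount (1,888,000) is divided into 4 shares of 472,000: Hanna, Uma, and Ottilie each take 472,000; Freya's 472,000 share passes to Freya's issue.
Freya's share (472,000) is divided into 4 shares of 118,000: Kenji, Oskar, Jessamy, and Delphine each take 118,000.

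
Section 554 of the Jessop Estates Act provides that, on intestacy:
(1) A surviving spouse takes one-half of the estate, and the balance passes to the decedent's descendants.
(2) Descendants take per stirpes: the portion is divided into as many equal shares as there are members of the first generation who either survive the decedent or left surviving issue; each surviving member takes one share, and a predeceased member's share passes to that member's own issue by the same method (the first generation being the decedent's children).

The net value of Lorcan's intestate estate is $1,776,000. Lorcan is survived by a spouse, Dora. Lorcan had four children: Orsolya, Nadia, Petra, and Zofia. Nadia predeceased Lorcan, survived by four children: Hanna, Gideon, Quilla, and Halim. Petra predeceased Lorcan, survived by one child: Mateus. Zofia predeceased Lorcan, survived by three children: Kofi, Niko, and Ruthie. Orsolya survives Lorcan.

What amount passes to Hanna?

Dora takes one-half of $1,776,000 = $888,000. The remaining $888,000 passes to the descendants.
The descendants' portion ($888,000) is divided into 4 shares of $222,000: Orsolya takes $222,000; Nadia's $222,000 share passes to Nadia's issue; Petra's $222,000 share passes to Petra's issue; Zofia's $222,000 share passes to Zofia's issue.
Nadia's share ($222,000) is divided into 4 shares of $55,500: Hanna, Gideon, Quilla, and Halim each take $55,500.
Petra's share ($222,000) passes entirely to Mateus.
Zofia's share ($222,000) is divided into 3 shares of $74,000: Kofi, Niko, and Ruthie each take $74,000.

Hanna receives $55,500.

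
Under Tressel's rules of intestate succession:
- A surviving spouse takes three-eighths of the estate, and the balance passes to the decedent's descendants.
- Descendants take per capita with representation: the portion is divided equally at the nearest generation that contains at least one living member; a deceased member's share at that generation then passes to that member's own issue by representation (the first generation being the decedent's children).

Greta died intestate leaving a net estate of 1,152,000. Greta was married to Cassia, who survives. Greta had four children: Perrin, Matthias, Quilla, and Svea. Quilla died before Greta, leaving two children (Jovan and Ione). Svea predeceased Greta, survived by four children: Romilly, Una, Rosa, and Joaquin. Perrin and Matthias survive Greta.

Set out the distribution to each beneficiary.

Cassia takes three-eighths of 1,152,000 = 432,000. The remaining 720,000 passes to the descendants.
The descendants' portion (720,000) is divided into 4 shares of 180,000: Perrin and Matthias each take 180,000; Quilla's 180,000 share passes to Quilla's issue; Svea's 180,000 share passes to Svea's issue.
Quilla's share (180,000) is divided into 2 shares of 90,000: Jovan and Ione each take 90,000.
Svea's share (180,000) is divided into 4 shares of 45,000: Romilly, Una, Rosa, and Joaquin each take 45,000.

Cassia: 432,000; Perrin: 180,000; Matthias: 180,000; Jovan: 90,000; Ione: 90,000; Romilly: 45,000; Una: 45,000; Rosa: 45,000; Joaquin: 45,000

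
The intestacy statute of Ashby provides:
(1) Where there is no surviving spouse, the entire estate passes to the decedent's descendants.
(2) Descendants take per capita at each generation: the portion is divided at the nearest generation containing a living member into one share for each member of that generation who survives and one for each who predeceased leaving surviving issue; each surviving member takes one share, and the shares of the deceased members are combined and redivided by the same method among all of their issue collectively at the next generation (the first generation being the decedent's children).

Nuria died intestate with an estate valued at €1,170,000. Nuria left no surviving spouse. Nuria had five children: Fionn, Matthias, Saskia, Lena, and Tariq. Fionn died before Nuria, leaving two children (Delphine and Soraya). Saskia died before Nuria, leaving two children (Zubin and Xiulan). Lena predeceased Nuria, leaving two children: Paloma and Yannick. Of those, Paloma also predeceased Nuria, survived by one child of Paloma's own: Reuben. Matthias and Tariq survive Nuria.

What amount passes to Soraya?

The entire €1,170,000 passes to the descendants.
That amount (€1,170,000) is divided at the children's generation into 5 shares of €234,000. Matthias and Tariq each take €234,000. The 3 shares of the deceased (Fionn, Saskia, and Lena) are combined into a pool of €702,000.
That pool (€702,000) is divided at the grandchildren's generation into 6 shares of €117,000. Delphine, Soraya, Zubin, Xiulan, and Yannick each take €117,000. The remaining share for the deceased Paloma (€117,000) is carried to the next generation.
That pool (€117,000) passes entirely to Reuben, the sole taker at the great-grandchildren's generation.

Soraya receives €117,000.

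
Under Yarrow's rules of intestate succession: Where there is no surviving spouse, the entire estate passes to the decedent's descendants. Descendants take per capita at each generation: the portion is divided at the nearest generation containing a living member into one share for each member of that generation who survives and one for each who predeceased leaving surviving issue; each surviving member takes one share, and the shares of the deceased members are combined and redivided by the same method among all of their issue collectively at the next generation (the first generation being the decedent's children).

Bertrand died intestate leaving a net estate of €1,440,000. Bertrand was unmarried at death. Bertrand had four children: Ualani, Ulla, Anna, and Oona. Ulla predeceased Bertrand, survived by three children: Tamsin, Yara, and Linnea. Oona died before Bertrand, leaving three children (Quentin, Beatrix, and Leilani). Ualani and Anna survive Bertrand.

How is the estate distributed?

The entire €1,440,000 passes to the descendants.
That amount (€1,440,000) is divided at the children's generation into 4 shares of €360,000. Ualani and Anna each take €360,000. The 2 shares of the deceased (Ulla and Oona) are combined into a pool of €720,000.
That pool (€720,000) is divided at the grandchildren's generation equally among Tamsin, Yara, Linnea, Quentin, Beatrix, and Leilani: €120,000 each.

Ualani: €360,000; Tamsin: €120,000; Yara: €120,000; Linnea: €120,000; Anna: €360,000; Quentin: €120,000; Beatrix: €120,000; Leilani: €120,000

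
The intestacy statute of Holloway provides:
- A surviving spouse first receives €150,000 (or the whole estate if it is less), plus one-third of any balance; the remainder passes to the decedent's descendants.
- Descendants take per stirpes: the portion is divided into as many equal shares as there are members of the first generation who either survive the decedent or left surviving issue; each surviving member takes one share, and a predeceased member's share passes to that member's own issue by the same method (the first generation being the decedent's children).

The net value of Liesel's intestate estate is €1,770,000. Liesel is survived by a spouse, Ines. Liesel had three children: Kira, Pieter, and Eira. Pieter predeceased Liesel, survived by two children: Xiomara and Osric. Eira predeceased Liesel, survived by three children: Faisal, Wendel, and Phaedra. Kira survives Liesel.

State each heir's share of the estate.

Ines: €690,000; Kira: €360,000; Xiomara: €180,000; Osric: €180,000; Faisal: €120,000; Wendel: €120,000; Phaedra: €120,000

Ines first takes €150,000, leaving a balance of €1,620,000. Ines then takes one-third of the balance (€540,000), for a total of €690,000. The remaining €1,080,000 passes to the descendants.
The descendants' portion (€1,080,000) is divided into 3 shares of €360,000: Kira takes €360,000; Pieter's €360,000 share passes to Pieter's issue; Eira's €360,000 share passes to Eira's issue.
Pieter's share (€360,000) is divided into 2 shares of €180,000: Xiomara and Osric each take €180,000.
Eira's share (€360,000) is divided into 3 shares of €120,000: Faisal, Wendel, and Phaedra each take €120,000.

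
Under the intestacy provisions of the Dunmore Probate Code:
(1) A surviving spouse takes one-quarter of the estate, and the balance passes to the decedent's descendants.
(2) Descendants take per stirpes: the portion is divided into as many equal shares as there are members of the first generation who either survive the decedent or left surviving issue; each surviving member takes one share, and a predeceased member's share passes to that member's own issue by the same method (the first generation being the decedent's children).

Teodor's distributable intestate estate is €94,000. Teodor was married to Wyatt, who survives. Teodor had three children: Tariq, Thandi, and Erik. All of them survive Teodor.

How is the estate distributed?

Wyatt takes one-quarter of €94,000 = €23,500. The remaining €70,500 passes to the descendants.
The descendants' portion (€70,500) is divided into 3 shares of €23,500: Tariq, Thandi, and Erik each take €23,500.

Wyatt: €23,500; Tariq: €23,500; Thandi: €23,500; Erik: €23,500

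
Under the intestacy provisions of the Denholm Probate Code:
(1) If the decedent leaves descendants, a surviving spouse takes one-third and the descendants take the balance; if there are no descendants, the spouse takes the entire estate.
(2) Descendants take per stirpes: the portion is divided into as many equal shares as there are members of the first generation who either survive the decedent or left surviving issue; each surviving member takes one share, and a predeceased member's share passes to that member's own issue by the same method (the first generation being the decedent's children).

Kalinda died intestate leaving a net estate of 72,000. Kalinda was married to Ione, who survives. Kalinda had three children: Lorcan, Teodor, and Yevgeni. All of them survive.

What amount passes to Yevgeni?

Ione takes one-third of 72,000 = 24,000. The remaining 48,000 passes to the descendants.
The descendants' portion (48,000) is divided into 3 shares of 16,000: Lorcan, Teodor, and Yevgeni each take 16,000.

Yevgeni receives 16,000.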